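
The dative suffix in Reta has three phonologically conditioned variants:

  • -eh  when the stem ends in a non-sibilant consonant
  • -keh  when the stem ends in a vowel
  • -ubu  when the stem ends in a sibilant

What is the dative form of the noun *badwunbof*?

badwunbofeh

The final sound of *badwunbof* is /f/, which is a non-sibilant consonant, so the suffix is -eh, giving *badwunbofeh*.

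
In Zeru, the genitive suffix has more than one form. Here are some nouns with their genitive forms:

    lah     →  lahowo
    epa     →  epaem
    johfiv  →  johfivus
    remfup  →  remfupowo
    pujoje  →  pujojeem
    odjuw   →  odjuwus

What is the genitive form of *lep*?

lepowo

The suffix is conditioned by the final sound: -owo when the stem ends in a voiceless consonant (*lah*, *remfup*); -us when the stem ends in a voiced consonant (*johfiv*, *odjuw*); -em when the stem ends in a vowel (*epa*, *pujoje*).
*lep*: final sound = /p/, a voiceless consonant → -owo → *lepowo*.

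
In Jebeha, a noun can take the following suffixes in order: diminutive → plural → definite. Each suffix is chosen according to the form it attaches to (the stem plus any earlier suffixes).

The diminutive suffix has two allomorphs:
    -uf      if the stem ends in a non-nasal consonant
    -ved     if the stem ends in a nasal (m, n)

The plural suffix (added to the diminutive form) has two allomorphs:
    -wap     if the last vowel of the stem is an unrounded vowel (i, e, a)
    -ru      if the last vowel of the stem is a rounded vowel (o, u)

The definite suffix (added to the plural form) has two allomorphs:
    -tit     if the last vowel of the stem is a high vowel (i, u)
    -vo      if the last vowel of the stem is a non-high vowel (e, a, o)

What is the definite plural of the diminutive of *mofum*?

*mofum*: final consonant = /m/, a nasal → -ved → *mofumved*.
The last vowel of the diminutive form *mofumved* is /e/, which is an unrounded vowel, so the plural suffix is -wap, giving *mofumvedwap*.
The last vowel of the plural form *mofumvedwap* is /a/, which is a non-high vowel, so the definite suffix is -vo, giving *mofumvedwapvo*.

mofumvedwapvo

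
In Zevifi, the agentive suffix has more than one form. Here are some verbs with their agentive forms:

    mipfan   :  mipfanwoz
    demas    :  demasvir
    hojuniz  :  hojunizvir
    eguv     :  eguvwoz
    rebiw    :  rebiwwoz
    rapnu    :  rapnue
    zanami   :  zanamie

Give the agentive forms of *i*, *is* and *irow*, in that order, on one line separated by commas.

ie, isvir, irowwoz

Looking at the final sound of each stem: -vir when the stem ends in a sibilant (*demas*, *hojuniz*); -woz when the stem ends in a non-sibilant consonant (*mipfan*, *eguv*, *rebiw*); -e when the stem ends in a vowel (*rapnu*, *zanami*).
The final sound of *i* is /i/, which is a vowel, so the suffix is -e, giving *ie*.
*is*: final sound = /s/, a sibilant → -vir → *isvir*.
*irow* — final sound /w/ (a non-sibilant consonant) → -woz → *irowwoz*.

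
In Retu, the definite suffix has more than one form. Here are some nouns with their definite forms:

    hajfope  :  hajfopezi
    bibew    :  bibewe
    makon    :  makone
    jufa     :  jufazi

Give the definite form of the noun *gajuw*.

The pattern is consonant vs. vowel: -e when the stem ends in a consonant (*bibew*, *makon*); -zi when the stem ends in a vowel (*hajfope*, *jufa*).
Since the final sound of *gajuw* is /w/ (a consonant), it takes -e, giving *gajuwe*.

gajuwe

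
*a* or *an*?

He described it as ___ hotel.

The indefinite article is chosen by the initial *sound* of the following word, not its spelling.
*hotel* begins with the sound /h/ (h is pronounced) — a consonant sound.
So the article is *a*: He described it as a hotel.

a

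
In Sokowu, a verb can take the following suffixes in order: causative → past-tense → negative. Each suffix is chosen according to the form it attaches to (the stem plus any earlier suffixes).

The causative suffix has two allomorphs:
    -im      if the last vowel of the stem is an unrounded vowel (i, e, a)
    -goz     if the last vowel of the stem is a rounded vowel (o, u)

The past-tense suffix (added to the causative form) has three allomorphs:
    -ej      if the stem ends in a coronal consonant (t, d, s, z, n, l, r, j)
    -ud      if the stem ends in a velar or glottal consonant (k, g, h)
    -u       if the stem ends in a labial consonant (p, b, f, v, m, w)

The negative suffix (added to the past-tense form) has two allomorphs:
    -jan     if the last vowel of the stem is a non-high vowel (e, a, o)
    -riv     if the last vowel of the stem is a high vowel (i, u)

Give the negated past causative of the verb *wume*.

wumeimuriv

*wume*: last vowel = /e/, an unrounded vowel → -im → *wumeim*.
Since the final consonant of the causative form *wumeim* is /m/ (labial), it takes -u, giving *wumeimu*.
Since the last vowel of the past-tense form *wumeimu* is /u/ (a high vowel), it takes -riv, giving *wumeimuriv*.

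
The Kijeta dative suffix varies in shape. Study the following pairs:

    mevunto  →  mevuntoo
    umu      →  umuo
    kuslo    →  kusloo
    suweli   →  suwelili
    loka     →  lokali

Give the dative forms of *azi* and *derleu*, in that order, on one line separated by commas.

azili, derleuo

The pattern is rounding harmony: -o when the last vowel of the stem is a rounded vowel (*mevunto*, *umu*, *kuslo*); -li when the last vowel of the stem is an unrounded vowel (*suweli*, *loka*).
*azi* — last vowel /i/ (an unrounded vowel) → -li → *azili*.
Since the last vowel of *derleu* is /u/ (a rounded vowel), it takes -o, giving *derleuo*.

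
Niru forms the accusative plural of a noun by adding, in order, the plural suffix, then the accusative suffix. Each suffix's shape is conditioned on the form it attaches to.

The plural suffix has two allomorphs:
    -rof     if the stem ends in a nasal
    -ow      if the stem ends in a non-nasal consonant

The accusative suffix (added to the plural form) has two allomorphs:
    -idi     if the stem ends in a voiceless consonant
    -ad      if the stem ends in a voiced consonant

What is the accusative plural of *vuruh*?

vuruhowad

The final consonant of *vuruh* is /h/, which is non-nasal, so the plural suffix is -ow, giving *vuruhow*.
The final consonant of the plural form *vuruhow* is /w/, which is voiced, so the accusative suffix is -ad, giving *vuruhowad*.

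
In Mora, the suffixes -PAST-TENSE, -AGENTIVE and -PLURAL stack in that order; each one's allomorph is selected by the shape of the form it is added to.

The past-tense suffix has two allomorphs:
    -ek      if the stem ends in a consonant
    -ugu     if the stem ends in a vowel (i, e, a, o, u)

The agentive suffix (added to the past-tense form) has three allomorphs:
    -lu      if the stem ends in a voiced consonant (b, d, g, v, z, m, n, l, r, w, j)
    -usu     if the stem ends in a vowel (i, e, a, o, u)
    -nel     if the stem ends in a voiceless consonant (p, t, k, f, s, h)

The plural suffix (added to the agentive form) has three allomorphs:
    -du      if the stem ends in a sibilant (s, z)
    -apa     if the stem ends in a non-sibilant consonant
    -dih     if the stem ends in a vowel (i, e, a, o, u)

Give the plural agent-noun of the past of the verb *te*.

teuguusudih

The final sound of *te* is /e/, which is a vowel, so the past-tense suffix is -ugu, giving *teugu*.
Since the final sound of the past-tense form *teugu* is /u/ (a vowel), it takes -usu, giving *teuguusu*.
The agentive form *teuguusu*: final sound = /u/, a vowel → -dih → *teuguusudih*.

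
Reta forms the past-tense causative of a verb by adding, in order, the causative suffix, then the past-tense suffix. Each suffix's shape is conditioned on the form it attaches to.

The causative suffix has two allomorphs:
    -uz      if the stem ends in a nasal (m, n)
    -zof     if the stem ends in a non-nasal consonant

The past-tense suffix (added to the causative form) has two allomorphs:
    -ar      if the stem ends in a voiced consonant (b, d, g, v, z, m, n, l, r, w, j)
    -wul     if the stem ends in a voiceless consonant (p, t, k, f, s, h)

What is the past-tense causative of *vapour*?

vapourzofwul

Since the final consonant of *vapour* is /r/ (non-nasal), it takes -zof, giving *vapourzof*.
The causative form *vapourzof*: final consonant = /f/, voiceless → -wul → *vapourzofwul*.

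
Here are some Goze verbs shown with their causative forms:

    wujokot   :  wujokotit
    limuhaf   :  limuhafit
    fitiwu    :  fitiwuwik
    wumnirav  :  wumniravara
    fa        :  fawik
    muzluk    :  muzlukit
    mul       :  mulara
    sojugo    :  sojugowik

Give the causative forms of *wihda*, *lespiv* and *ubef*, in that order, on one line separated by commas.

wihdawik, lespivara, ubefit

The pattern is voicing of the final sound: -it when the stem ends in a voiceless consonant (*wujokot*, *limuhaf*, *muzluk*); -ara when the stem ends in a voiced consonant (*wumnirav*, *mul*); -wik when the stem ends in a vowel (*fitiwu*, *fa*, *sojugo*).
*wihda*: final sound = /a/, a vowel → -wik → *wihdawik*.
*lespiv* — final sound /v/ (a voiced consonant) → -ara → *lespivara*.
*ubef*: final sound = /f/, a voiceless consonant → -it → *ubefit*.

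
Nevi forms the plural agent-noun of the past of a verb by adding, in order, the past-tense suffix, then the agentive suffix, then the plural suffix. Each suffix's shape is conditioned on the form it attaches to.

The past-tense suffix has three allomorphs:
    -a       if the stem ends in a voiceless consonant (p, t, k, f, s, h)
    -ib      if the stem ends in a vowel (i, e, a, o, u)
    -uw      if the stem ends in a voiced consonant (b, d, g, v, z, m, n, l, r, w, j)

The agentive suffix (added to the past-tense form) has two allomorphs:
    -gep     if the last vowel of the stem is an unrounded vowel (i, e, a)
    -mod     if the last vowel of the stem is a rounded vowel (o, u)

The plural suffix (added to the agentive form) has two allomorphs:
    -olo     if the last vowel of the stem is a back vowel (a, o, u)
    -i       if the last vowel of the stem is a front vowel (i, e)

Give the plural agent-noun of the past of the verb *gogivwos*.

gogivwosagepi

*gogivwos*: final sound = /s/, a voiceless consonant → -a → *gogivwosa*.
The last vowel of the past-tense form *gogivwosa* is /a/, which is an unrounded vowel, so the agentive suffix is -gep, giving *gogivwosagep*.
The agentive form *gogivwosagep*: last vowel = /e/, a front vowel → -i → *gogivwosagepi*.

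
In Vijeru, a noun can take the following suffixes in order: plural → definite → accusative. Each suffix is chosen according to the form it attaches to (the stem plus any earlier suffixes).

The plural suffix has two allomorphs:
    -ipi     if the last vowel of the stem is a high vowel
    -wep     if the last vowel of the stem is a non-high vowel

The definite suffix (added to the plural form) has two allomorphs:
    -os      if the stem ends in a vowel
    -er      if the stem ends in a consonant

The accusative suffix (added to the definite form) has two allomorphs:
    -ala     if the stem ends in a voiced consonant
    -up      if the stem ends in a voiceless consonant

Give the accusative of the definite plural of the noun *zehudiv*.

zehudivipiosup

*zehudiv* — last vowel /i/ (a high vowel) → -ipi → *zehudivipi*.
The plural form *zehudivipi*: final sound = /i/, a vowel → -os → *zehudivipios*.
The definite form *zehudivipios* — final consonant /s/ (voiceless) → -up → *zehudivipiosup*.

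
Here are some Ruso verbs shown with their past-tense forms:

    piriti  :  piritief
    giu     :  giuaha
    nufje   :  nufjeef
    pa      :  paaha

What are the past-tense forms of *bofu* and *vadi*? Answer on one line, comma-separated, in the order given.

bofuaha, vadief

The pattern is front/back vowel harmony: -ef when the last vowel of the stem is a front vowel (*piriti*, *nufje*); -aha when the last vowel of the stem is a back vowel (*giu*, *pa*).
*bofu*: last vowel = /u/, a back vowel → -aha → *bofuaha*.
Since the last vowel of *vadi* is /i/ (a front vowel), it takes -ef, giving *vadief*.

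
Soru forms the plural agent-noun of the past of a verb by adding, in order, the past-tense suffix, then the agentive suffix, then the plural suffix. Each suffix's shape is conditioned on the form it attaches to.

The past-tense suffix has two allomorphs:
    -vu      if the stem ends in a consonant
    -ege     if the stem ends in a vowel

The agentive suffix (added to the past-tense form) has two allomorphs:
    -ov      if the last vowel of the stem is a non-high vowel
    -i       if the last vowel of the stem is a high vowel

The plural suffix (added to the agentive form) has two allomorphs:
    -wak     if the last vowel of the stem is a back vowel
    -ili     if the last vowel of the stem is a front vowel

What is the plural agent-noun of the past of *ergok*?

ergokvuiili

Since the final sound of *ergok* is /k/ (a consonant), it takes -vu, giving *ergokvu*.
The past-tense form *ergokvu* — last vowel /u/ (a high vowel) → -i → *ergokvui*.
The agentive form *ergokvui*: last vowel = /i/, a front vowel → -ili → *ergokvuiili*.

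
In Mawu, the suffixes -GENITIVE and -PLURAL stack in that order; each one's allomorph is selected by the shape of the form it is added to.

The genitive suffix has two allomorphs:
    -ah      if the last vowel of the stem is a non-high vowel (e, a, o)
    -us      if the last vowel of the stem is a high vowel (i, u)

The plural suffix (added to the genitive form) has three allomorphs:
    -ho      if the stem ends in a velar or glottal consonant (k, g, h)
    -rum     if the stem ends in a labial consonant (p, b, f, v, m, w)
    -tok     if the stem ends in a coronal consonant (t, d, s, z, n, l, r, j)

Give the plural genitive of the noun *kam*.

kamahho

*kam*: last vowel = /a/, a non-high vowel → -ah → *kamah*.
The genitive form *kamah*: final consonant = /h/, velar/glottal → -ho → *kamahho*.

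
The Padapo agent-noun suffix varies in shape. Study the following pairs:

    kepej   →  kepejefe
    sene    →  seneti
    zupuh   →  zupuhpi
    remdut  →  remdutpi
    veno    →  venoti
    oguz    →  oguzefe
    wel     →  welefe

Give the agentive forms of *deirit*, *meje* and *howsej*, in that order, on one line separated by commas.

The pattern is voicing of the final sound: -pi when the stem ends in a voiceless consonant (*zupuh*, *remdut*); -efe when the stem ends in a voiced consonant (*kepej*, *oguz*, *wel*); -ti when the stem ends in a vowel (*sene*, *veno*).
Since the final sound of *deirit* is /t/ (a voiceless consonant), it takes -pi, giving *deiritpi*.
*meje* — final sound /e/ (a vowel) → -ti → *mejeti*.
*howsej* — final sound /j/ (a voiced consonant) → -efe → *howsejefe*.

deiritpi, mejeti, howsejefe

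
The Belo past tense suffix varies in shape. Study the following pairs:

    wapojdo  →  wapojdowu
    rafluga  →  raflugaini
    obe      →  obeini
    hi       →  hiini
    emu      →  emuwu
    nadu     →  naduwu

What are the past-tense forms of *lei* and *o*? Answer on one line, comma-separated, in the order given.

The pattern is rounding harmony: -wu when the last vowel of the stem is a rounded vowel (*wapojdo*, *emu*, *nadu*); -ini when the last vowel of the stem is an unrounded vowel (*rafluga*, *obe*, *hi*).
Since the last vowel of *lei* is /i/ (an unrounded vowel), it takes -ini, giving *leiini*.
Since the last vowel of *o* is /o/ (a rounded vowel), it takes -wu, giving *owu*.

leiini, owu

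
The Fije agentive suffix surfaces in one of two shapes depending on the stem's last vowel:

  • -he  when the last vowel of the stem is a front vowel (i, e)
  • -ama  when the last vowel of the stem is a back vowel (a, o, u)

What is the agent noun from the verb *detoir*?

*detoir*: last vowel = /i/, a front vowel → -he → *detoirhe*.

detoirhe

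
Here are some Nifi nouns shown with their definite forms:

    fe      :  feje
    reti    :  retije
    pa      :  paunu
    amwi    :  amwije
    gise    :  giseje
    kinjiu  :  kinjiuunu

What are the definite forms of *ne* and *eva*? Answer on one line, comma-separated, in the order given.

The pattern is front/back vowel harmony: -je when the last vowel of the stem is a front vowel (*fe*, *reti*, *amwi*, *gise*); -unu when the last vowel of the stem is a back vowel (*pa*, *kinjiu*).
The last vowel of *ne* is /e/, which is a front vowel, so the suffix is -je, giving *neje*.
*eva* — last vowel /a/ (a back vowel) → -unu → *evaunu*.

neje, evaunu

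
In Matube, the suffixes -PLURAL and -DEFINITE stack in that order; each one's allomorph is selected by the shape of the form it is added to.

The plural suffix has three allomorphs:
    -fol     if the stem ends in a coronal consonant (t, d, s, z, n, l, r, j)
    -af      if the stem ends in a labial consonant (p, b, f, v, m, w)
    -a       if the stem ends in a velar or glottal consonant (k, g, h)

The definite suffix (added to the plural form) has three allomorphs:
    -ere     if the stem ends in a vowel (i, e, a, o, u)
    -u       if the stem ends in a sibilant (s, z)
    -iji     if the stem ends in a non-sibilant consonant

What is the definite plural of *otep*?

*otep*: final consonant = /p/, labial → -af → *otepaf*.
The plural form *otepaf*: final sound = /f/, a non-sibilant consonant → -iji → *otepafiji*.

otepafiji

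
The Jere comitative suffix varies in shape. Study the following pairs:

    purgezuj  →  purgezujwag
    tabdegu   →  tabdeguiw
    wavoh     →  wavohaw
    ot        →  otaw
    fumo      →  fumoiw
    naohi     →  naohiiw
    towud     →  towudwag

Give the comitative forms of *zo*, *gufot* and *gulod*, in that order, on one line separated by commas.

zoiw, gufotaw, gulodwag

The suffix is conditioned by the final sound: -aw when the stem ends in a voiceless consonant (*wavoh*, *ot*); -wag when the stem ends in a voiced consonant (*purgezuj*, *towud*); -iw when the stem ends in a vowel (*tabdegu*, *fumo*, *naohi*).
The final sound of *zo* is /o/, which is a vowel, so the suffix is -iw, giving *zoiw*.
*gufot*: final sound = /t/, a voiceless consonant → -aw → *gufotaw*.
Since the final sound of *gulod* is /d/ (a voiced consonant), it takes -wag, giving *gulodwag*.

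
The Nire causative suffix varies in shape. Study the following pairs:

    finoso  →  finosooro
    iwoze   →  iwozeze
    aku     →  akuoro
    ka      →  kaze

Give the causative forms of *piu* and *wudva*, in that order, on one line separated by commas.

piuoro, wudvaze

The alternation tracks the last vowel of the stem — -oro when the last vowel of the stem is a rounded vowel (*finoso*, *aku*); -ze when the last vowel of the stem is an unrounded vowel (*iwoze*, *ka*).
*piu* — last vowel /u/ (a rounded vowel) → -oro → *piuoro*.
Since the last vowel of *wudva* is /a/ (an unrounded vowel), it takes -ze, giving *wudvaze*.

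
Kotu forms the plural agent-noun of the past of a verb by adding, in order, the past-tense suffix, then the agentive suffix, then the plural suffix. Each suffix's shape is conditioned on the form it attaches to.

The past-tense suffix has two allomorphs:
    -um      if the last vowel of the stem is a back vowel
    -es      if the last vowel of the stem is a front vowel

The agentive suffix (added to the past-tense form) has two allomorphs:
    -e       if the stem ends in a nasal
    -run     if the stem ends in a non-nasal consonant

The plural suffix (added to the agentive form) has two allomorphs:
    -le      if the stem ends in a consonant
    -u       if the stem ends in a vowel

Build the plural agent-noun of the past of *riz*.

The last vowel of *riz* is /i/, which is a front vowel, so the past-tense suffix is -es, giving *rizes*.
The final consonant of the past-tense form *rizes* is /s/, which is non-nasal, so the agentive suffix is -run, giving *rizesrun*.
The final sound of the agentive form *rizesrun* is /n/, which is a consonant, so the plural suffix is -le, giving *rizesrunle*.

rizesrunle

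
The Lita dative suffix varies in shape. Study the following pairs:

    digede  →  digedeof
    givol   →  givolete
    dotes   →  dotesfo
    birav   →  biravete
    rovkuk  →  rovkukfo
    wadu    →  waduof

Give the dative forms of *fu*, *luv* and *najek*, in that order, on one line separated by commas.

The pattern is voicing of the final sound: -fo when the stem ends in a voiceless consonant (*dotes*, *rovkuk*); -ete when the stem ends in a voiced consonant (*givol*, *birav*); -of when the stem ends in a vowel (*digede*, *wadu*).
*fu*: final sound = /u/, a vowel → -of → *fuof*.
Since the final sound of *luv* is /v/ (a voiced consonant), it takes -ete, giving *luvete*.
Since the final sound of *najek* is /k/ (a voiceless consonant), it takes -fo, giving *najekfo*.

fuof, luvete, najekfo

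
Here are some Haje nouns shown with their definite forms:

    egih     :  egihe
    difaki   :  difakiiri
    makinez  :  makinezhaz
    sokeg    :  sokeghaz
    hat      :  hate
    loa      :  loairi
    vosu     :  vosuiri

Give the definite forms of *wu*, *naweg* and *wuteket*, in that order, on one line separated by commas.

The alternation tracks the final sound of the stem — -e when the stem ends in a voiceless consonant (*egih*, *hat*); -haz when the stem ends in a voiced consonant (*makinez*, *sokeg*); -iri when the stem ends in a vowel (*difaki*, *loa*, *vosu*).
Since the final sound of *wu* is /u/ (a vowel), it takes -iri, giving *wuiri*.
Since the final sound of *naweg* is /g/ (a voiced consonant), it takes -haz, giving *naweghaz*.
Since the final sound of *wuteket* is /t/ (a voiceless consonant), it takes -e, giving *wutekete*.

wuiri, naweghaz, wutekete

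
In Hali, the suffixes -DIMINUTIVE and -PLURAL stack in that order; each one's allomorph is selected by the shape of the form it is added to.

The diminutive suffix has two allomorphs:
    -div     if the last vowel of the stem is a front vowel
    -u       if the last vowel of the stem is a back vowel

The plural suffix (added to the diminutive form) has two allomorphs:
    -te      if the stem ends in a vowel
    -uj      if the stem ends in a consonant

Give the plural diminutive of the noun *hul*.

hulute

*hul* — last vowel /u/ (a back vowel) → -u → *hulu*.
The diminutive form *hulu*: final sound = /u/, a vowel → -te → *hulute*.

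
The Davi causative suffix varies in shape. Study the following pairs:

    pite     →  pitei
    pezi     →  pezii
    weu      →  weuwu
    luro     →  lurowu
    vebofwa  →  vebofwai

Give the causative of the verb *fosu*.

The alternation tracks the last vowel of the stem — -wu when the last vowel of the stem is a rounded vowel (*weu*, *luro*); -i when the last vowel of the stem is an unrounded vowel (*pite*, *pezi*, *vebofwa*).
The last vowel of *fosu* is /u/, which is a rounded vowel, so the suffix is -wu, giving *fosuwu*.

fosuwu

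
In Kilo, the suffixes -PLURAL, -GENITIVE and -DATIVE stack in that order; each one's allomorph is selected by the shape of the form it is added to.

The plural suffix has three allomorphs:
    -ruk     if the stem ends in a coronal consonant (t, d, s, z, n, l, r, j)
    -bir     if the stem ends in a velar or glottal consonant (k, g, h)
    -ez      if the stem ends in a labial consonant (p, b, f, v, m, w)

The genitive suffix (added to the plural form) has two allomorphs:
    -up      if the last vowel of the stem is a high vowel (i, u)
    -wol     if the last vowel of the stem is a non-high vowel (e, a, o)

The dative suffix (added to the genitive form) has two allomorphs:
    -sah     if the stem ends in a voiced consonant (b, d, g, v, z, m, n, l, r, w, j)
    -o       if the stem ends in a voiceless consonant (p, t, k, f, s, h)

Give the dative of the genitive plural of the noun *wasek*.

wasekbirupo

*wasek*: final consonant = /k/, velar/glottal → -bir → *wasekbir*.
Since the last vowel of the plural form *wasekbir* is /i/ (a high vowel), it takes -up, giving *wasekbirup*.
Since the final consonant of the genitive form *wasekbirup* is /p/ (voiceless), it takes -o, giving *wasekbirupo*.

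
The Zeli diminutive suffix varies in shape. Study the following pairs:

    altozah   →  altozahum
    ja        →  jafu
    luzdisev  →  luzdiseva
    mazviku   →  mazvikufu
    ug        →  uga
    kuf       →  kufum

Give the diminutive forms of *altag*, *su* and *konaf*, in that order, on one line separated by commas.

The suffix is conditioned by the final sound: -um when the stem ends in a voiceless consonant (*altozah*, *kuf*); -a when the stem ends in a voiced consonant (*luzdisev*, *ug*); -fu when the stem ends in a vowel (*ja*, *mazviku*).
The final sound of *altag* is /g/, which is a voiced consonant, so the suffix is -a, giving *altaga*.
*su* — final sound /u/ (a vowel) → -fu → *sufu*.
The final sound of *konaf* is /f/, which is a voiceless consonant, so the suffix is -um, giving *konafum*.

altaga, sufu, konafum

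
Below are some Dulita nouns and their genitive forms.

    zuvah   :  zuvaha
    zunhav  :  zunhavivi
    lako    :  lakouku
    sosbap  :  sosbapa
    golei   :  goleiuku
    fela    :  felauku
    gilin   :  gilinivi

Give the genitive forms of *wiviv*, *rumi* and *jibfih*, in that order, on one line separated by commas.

The pattern is voicing of the final sound: -a when the stem ends in a voiceless consonant (*zuvah*, *sosbap*); -ivi when the stem ends in a voiced consonant (*zunhav*, *gilin*); -uku when the stem ends in a vowel (*lako*, *golei*, *fela*).
Since the final sound of *wiviv* is /v/ (a voiced consonant), it takes -ivi, giving *wivivivi*.
Since the final sound of *rumi* is /i/ (a vowel), it takes -uku, giving *rumiuku*.
The final sound of *jibfih* is /h/, which is a voiceless consonant, so the suffix is -a, giving *jibfiha*.

wivivivi, rumiuku, jibfiha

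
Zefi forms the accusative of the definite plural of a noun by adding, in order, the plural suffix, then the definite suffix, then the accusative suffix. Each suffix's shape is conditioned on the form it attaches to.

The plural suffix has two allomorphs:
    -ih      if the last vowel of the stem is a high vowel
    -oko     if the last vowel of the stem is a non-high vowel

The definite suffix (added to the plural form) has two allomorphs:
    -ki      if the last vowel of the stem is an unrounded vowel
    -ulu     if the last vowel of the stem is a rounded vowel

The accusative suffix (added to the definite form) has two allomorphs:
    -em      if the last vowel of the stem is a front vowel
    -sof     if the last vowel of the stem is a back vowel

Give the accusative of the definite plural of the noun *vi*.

viihkiem

*vi*: last vowel = /i/, a high vowel → -ih → *viih*.
Since the last vowel of the plural form *viih* is /i/ (an unrounded vowel), it takes -ki, giving *viihki*.
The definite form *viihki* — last vowel /i/ (a front vowel) → -em → *viihkiem*.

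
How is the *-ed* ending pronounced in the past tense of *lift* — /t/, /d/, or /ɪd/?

The stem *lift* ends in /t/ or /d/.
The -ed suffix is realized as /ɪd/ after /t, d/; as /t/ after other voiceless consonants; and as /d/ after other voiced sounds.
So -ed on *lift* is pronounced /ɪd/.

/ɪd/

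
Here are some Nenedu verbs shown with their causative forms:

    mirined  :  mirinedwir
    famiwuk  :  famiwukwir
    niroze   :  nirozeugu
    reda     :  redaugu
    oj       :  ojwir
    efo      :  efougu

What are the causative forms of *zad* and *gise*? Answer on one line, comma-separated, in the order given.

The alternation tracks the final sound of the stem — -wir when the stem ends in a consonant (*mirined*, *famiwuk*, *oj*); -ugu when the stem ends in a vowel (*niroze*, *reda*, *efo*).
The final sound of *zad* is /d/, which is a consonant, so the suffix is -wir, giving *zadwir*.
*gise* — final sound /e/ (a vowel) → -ugu → *giseugu*.

zadwir, giseugu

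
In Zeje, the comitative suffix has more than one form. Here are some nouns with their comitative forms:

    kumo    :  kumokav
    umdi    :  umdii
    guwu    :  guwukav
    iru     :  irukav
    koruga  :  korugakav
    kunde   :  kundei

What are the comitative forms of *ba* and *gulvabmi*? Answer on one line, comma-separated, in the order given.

bakav, gulvabmii

The pattern is front/back vowel harmony: -i when the last vowel of the stem is a front vowel (*umdi*, *kunde*); -kav when the last vowel of the stem is a back vowel (*kumo*, *guwu*, *iru*, *koruga*).
*ba*: last vowel = /a/, a back vowel → -kav → *bakav*.
*gulvabmi*: last vowel = /i/, a front vowel → -i → *gulvabmii*.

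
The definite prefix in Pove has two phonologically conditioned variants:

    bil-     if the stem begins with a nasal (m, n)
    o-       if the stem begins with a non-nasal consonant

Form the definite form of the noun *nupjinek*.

bilnupjinek

*nupjinek*: first consonant = /n/, a nasal → bil- → *bilnupjinek*.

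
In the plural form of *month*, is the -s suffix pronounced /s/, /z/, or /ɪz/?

/s/

The stem *month* ends in a voiceless non-sibilant consonant.
The plural suffix surfaces as /ɪz/ after sibilants, /s/ after other voiceless consonants, and /z/ after other voiced sounds.
So the plural -s on *month* is pronounced /s/.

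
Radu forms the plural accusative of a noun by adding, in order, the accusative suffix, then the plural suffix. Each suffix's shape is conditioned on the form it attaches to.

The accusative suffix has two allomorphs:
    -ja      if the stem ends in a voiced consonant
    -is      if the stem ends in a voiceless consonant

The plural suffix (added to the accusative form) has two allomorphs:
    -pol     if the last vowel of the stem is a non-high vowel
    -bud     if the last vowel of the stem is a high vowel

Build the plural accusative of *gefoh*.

*gefoh*: final consonant = /h/, voiceless → -is → *gefohis*.
The accusative form *gefohis* — last vowel /i/ (a high vowel) → -bud → *gefohisbud*.

gefohisbud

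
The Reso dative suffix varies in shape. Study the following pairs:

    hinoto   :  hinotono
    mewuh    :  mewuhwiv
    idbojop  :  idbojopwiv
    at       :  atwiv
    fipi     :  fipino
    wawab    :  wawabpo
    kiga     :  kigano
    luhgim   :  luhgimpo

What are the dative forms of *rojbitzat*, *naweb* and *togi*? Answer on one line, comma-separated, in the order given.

The suffix is conditioned by the final sound: -wiv when the stem ends in a voiceless consonant (*mewuh*, *idbojop*, *at*); -po when the stem ends in a voiced consonant (*wawab*, *luhgim*); -no when the stem ends in a vowel (*hinoto*, *fipi*, *kiga*).
Since the final sound of *rojbitzat* is /t/ (a voiceless consonant), it takes -wiv, giving *rojbitzatwiv*.
Since the final sound of *naweb* is /b/ (a voiced consonant), it takes -po, giving *nawebpo*.
The final sound of *togi* is /i/, which is a vowel, so the suffix is -no, giving *togino*.

rojbitzatwiv, nawebpo, togino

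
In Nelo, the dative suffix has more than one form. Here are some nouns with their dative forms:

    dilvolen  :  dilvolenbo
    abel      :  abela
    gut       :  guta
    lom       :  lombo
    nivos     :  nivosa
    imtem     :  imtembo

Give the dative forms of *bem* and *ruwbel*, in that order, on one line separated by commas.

The alternation tracks the final consonant of the stem — -bo when the stem ends in a nasal (*dilvolen*, *lom*, *imtem*); -a when the stem ends in a non-nasal consonant (*abel*, *gut*, *nivos*).
*bem* — final consonant /m/ (a nasal) → -bo → *bembo*.
*ruwbel* — final consonant /l/ (non-nasal) → -a → *ruwbela*.

bembo, ruwbela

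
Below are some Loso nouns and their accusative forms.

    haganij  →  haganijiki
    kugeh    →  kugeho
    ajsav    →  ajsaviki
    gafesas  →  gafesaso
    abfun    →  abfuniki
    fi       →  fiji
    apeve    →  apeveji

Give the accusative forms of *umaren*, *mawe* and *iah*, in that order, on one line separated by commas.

umareniki, maweji, iaho

Looking at the final sound of each stem: -o when the stem ends in a voiceless consonant (*kugeh*, *gafesas*); -iki when the stem ends in a voiced consonant (*haganij*, *ajsav*, *abfun*); -ji when the stem ends in a vowel (*fi*, *apeve*).
*umaren*: final sound = /n/, a voiced consonant → -iki → *umareniki*.
Since the final sound of *mawe* is /e/ (a vowel), it takes -ji, giving *maweji*.
The final sound of *iah* is /h/, which is a voiceless consonant, so the suffix is -o, giving *iaho*.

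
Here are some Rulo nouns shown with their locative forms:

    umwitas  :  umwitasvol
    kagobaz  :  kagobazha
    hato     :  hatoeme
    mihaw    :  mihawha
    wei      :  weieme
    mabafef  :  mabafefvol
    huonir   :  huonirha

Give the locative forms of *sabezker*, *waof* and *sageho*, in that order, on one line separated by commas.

Looking at the final sound of each stem: -vol when the stem ends in a voiceless consonant (*umwitas*, *mabafef*); -ha when the stem ends in a voiced consonant (*kagobaz*, *mihaw*, *huonir*); -eme when the stem ends in a vowel (*hato*, *wei*).
Since the final sound of *sabezker* is /r/ (a voiced consonant), it takes -ha, giving *sabezkerha*.
*waof* — final sound /f/ (a voiceless consonant) → -vol → *waofvol*.
*sageho* — final sound /o/ (a vowel) → -eme → *sagehoeme*.

sabezkerha, waofvol, sagehoeme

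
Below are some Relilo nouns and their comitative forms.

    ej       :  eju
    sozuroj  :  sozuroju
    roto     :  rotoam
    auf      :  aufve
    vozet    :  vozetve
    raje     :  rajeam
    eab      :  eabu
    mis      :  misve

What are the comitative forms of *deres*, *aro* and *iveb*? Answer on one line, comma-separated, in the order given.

Looking at the final sound of each stem: -ve when the stem ends in a voiceless consonant (*auf*, *vozet*, *mis*); -u when the stem ends in a voiced consonant (*ej*, *sozuroj*, *eab*); -am when the stem ends in a vowel (*roto*, *raje*).
*deres* — final sound /s/ (a voiceless consonant) → -ve → *deresve*.
Since the final sound of *aro* is /o/ (a vowel), it takes -am, giving *aroam*.
*iveb* — final sound /b/ (a voiced consonant) → -u → *ivebu*.

deresve, aroam, ivebu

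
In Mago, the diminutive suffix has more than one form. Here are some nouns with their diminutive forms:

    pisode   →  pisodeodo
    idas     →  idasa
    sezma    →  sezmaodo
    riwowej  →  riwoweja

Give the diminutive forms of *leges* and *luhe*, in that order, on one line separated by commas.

Looking at the final sound of each stem: -a when the stem ends in a consonant (*idas*, *riwowej*); -odo when the stem ends in a vowel (*pisode*, *sezma*).
The final sound of *leges* is /s/, which is a consonant, so the suffix is -a, giving *legesa*.
*luhe* — final sound /e/ (a vowel) → -odo → *luheodo*.

legesa, luheodo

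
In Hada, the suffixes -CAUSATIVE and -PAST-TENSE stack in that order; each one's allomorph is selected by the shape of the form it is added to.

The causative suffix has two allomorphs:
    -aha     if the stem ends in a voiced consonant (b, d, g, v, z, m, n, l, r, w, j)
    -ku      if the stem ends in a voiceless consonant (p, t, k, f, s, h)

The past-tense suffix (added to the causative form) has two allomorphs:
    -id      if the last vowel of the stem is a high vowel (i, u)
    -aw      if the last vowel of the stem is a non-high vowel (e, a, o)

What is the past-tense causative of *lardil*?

lardilahaaw

*lardil*: final consonant = /l/, voiced → -aha → *lardilaha*.
Since the last vowel of the causative form *lardilaha* is /a/ (a non-high vowel), it takes -aw, giving *lardilahaaw*.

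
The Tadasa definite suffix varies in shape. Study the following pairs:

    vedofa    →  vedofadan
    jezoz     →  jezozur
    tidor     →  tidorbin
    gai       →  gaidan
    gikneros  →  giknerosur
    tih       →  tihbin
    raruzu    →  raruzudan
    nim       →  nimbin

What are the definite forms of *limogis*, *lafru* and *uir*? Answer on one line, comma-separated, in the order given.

limogisur, lafrudan, uirbin

Looking at the final sound of each stem: -ur when the stem ends in a sibilant (*jezoz*, *gikneros*); -bin when the stem ends in a non-sibilant consonant (*tidor*, *tih*, *nim*); -dan when the stem ends in a vowel (*vedofa*, *gai*, *raruzu*).
*limogis*: final sound = /s/, a sibilant → -ur → *limogisur*.
*lafru*: final sound = /u/, a vowel → -dan → *lafrudan*.
Since the final sound of *uir* is /r/ (a non-sibilant consonant), it takes -bin, giving *uirbin*.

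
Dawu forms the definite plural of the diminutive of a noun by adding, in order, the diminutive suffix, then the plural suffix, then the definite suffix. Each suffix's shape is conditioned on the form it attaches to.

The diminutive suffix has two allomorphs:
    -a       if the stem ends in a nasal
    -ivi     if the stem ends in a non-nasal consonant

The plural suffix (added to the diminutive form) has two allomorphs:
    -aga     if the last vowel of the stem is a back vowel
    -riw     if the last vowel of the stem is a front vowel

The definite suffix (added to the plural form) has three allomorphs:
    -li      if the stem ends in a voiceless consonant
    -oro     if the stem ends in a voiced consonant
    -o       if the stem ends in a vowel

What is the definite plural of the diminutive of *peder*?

Since the final consonant of *peder* is /r/ (non-nasal), it takes -ivi, giving *pederivi*.
The diminutive form *pederivi* — last vowel /i/ (a front vowel) → -riw → *pederiviriw*.
The plural form *pederiviriw*: final sound = /w/, a voiced consonant → -oro → *pederiviriworo*.

pederiviriworo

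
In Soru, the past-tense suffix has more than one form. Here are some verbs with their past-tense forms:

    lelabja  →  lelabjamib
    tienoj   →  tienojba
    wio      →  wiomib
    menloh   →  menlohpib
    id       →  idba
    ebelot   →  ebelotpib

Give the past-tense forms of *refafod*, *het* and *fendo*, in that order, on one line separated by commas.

refafodba, hetpib, fendomib

The pattern is voicing of the final sound: -pib when the stem ends in a voiceless consonant (*menloh*, *ebelot*); -ba when the stem ends in a voiced consonant (*tienoj*, *id*); -mib when the stem ends in a vowel (*lelabja*, *wio*).
Since the final sound of *refafod* is /d/ (a voiced consonant), it takes -ba, giving *refafodba*.
*het*: final sound = /t/, a voiceless consonant → -pib → *hetpib*.
*fendo* — final sound /o/ (a vowel) → -mib → *fendomib*.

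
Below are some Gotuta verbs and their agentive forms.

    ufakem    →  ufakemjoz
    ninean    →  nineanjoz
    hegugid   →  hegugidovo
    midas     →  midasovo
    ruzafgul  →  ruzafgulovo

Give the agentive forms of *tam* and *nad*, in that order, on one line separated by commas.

The suffix is conditioned by the final consonant: -joz when the stem ends in a nasal (*ufakem*, *ninean*); -ovo when the stem ends in a non-nasal consonant (*hegugid*, *midas*, *ruzafgul*).
The final consonant of *tam* is /m/, which is a nasal, so the suffix is -joz, giving *tamjoz*.
The final consonant of *nad* is /d/, which is non-nasal, so the suffix is -ovo, giving *nadovo*.

tamjoz, nadovo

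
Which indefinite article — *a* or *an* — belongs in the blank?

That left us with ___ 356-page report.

a

The indefinite article is chosen by the initial *sound* of the following word, not its spelling.
The number *356* is spoken "three hundred …", beginning with /θriː/ — a consonant sound.
So the article is *a*: That left us with a 356-page report.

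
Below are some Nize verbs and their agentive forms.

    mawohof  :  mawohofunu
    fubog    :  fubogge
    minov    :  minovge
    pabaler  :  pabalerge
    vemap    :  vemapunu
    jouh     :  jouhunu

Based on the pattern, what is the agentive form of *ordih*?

ordihunu

The pattern is voicing of the final consonant: -unu when the stem ends in a voiceless consonant (*mawohof*, *vemap*, *jouh*); -ge when the stem ends in a voiced consonant (*fubog*, *minov*, *pabaler*).
Since the final consonant of *ordih* is /h/ (voiceless), it takes -unu, giving *ordihunu*.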